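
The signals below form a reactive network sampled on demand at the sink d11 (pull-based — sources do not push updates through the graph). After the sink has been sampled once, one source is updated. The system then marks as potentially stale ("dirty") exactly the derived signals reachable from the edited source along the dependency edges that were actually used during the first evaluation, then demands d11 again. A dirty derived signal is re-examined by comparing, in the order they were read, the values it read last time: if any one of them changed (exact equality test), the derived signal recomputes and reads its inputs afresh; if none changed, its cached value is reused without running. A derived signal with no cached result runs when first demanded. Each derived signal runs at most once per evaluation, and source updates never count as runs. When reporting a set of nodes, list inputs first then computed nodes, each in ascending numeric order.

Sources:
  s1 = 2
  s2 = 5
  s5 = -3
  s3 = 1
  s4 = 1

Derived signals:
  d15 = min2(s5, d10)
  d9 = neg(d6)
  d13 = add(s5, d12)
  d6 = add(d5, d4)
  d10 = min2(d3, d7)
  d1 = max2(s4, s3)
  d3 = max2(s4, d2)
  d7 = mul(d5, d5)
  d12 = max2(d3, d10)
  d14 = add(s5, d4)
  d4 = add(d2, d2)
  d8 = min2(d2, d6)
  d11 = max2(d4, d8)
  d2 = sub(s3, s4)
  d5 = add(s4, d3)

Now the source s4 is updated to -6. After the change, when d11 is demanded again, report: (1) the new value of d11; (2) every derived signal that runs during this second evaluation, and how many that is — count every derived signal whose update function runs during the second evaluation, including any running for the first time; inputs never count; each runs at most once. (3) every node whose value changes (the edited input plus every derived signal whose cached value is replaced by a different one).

Initial pass — values computed on the first demand:
  d2 = sub(1, 1) = 0
  d3 = max2(1, 0) = 1
  d4 = add(0, 0) = 0
  d5 = add(1, 1) = 2
  d6 = add(2, 0) = 2
  d8 = min2(0, 2) = 0
  d11 = max2(0, 0) = 0

Second demand — change propagation:
  d2: re-runs because s4 1->-6; new result 7.
  d3: re-runs because s4 1->-6; d2 0->7; new result 7.
  d4: re-runs because d2 0->7; d2 0->7; new result 14.
  d5: re-runs because s4 1->-6; d3 1->7; new result 1.
  d6: re-runs because d5 2->1; d4 0->14; new result 15.
  d8: re-runs because d2 0->7; d6 2->15; new result 7.
  d11: re-runs because d4 0->14; d8 0->7; new result 14.

d11 now evaluates to 14.
Run set: d2, d3, d4, d5, d6, d8, d11 (7 run).
Changed values: s4, d2, d3, d4, d5, d6, d8, d11.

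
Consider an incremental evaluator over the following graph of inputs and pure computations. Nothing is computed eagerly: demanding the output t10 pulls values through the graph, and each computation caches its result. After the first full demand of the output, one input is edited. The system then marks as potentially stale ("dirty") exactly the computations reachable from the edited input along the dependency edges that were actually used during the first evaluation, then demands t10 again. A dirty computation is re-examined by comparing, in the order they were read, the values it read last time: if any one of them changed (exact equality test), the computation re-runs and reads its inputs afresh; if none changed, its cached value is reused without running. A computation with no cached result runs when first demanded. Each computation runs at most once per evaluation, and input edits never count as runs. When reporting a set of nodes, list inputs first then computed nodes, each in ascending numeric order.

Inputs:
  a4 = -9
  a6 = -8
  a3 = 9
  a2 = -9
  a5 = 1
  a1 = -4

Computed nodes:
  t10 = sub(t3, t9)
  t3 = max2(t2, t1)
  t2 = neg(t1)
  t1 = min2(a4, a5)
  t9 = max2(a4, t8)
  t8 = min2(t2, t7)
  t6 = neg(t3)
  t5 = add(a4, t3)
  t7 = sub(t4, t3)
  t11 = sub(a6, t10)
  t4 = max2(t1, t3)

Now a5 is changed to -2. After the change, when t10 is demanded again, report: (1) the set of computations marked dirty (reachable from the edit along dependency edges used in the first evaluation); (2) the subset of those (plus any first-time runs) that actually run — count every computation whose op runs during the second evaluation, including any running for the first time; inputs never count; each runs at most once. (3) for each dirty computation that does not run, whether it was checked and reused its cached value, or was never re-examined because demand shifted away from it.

Initial pass — values computed on the first demand:
  t1 = min2(-9, 1) = -9
  t2 = neg(-9) = 9
  t3 = max2(9, -9) = 9
  t4 = max2(-9, 9) = 9
  t7 = sub(9, 9) = 0
  t8 = min2(9, 0) = 0
  t9 = max2(-9, 0) = 0
  t10 = sub(9, 0) = 9

Second demand — change propagation:
  t1: re-runs because a5 1->-2; new result -9 (unchanged).
  t2: re-examined; everything it read last time is the same (t1 unchanged) — cache 9 kept, no run.
  t3: re-examined; everything it read last time is the same (t2 unchanged, t1 unchanged) — cache 9 kept, no run.
  t4: re-examined; everything it read last time is the same (t1 unchanged, t3 unchanged) — cache 9 kept, no run.
  t7: re-examined; everything it read last time is the same (t4 unchanged, t3 unchanged) — cache 0 kept, no run.
  t8: re-examined; everything it read last time is the same (t2 unchanged, t7 unchanged) — cache 0 kept, no run.
  t9: re-examined; everything it read last time is the same (a4 unchanged, t8 unchanged) — cache 0 kept, no run.
  t10: re-examined; everything it read last time is the same (t3 unchanged, t9 unchanged) — cache 9 kept, no run.

The important point: t1 recomputes to an identical value, and the output ends up unchanged.

Dirty set: t1, t2, t3, t4, t7, t8, t9, t10.
Run set: t1 (1 run).
Re-examined without running (cache reused): t2, t3, t4, t7, t8, t9, t10.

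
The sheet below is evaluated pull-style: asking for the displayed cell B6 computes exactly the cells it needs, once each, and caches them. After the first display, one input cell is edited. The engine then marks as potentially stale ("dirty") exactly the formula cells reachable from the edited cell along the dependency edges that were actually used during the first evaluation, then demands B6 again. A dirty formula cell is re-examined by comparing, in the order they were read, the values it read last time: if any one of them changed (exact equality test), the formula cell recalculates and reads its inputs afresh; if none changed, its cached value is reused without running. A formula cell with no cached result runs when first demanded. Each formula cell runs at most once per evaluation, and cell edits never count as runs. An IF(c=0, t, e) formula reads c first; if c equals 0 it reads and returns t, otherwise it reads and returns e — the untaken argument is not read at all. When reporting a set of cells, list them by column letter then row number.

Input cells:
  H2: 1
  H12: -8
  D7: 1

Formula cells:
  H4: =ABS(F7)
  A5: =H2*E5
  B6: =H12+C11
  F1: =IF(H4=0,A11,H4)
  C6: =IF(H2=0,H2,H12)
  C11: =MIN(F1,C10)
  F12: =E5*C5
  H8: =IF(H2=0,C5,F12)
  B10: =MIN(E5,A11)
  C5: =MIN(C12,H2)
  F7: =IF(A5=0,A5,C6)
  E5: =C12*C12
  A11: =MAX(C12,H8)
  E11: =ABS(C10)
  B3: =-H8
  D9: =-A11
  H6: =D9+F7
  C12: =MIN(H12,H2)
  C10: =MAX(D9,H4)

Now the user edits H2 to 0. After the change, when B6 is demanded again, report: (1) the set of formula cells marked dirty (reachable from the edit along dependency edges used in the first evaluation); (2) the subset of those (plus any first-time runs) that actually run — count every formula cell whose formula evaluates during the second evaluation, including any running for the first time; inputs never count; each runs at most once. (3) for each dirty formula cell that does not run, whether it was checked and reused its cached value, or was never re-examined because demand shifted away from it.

The edit dirties: A5, A11, B6, C5, C6, C10, C11, C12, D9, E5, F1, F7, F12, H4, H8.
11 formula cells run: A5, A11, B6, C5, C10, C11, C12, F1, F7, H4, H8.
Cache hits after checking: D9, E5.
Unvisited dirty nodes (no longer demanded): C6, F12.
Note the branch switch — demand abandons C6, F12, which are never re-examined.

First demand of the output computes:
  C6 = IF(H2=0: H2=1 -> else branch H12) = -8
  C12 = MIN(-8, 1) = -8
  C5 = MIN(-8, 1) = -8
  E5 = -8 * -8 = 64
  A5 = 1 * 64 = 64
  F7 = IF(A5=0: A5=64 -> else branch C6) = -8
  F12 = 64 * -8 = -512
  H4 = ABS(-8) = 8
  H8 = IF(H2=0: H2=1 -> else branch F12) = -512
  A11 = MAX(-8, -512) = -8
  D9 = -(-8) = 8
  C10 = MAX(8, 8) = 8
  F1 = IF(H4=0: H4=8 -> else branch H4) = 8
  C11 = MIN(8, 8) = 8
  B6 = -8 + 8 = 0

After the edit, cleaning proceeds:
  C6: stays stale; no demand reaches it after the flip.
  C12: a read changed (H2 1->0) — executes, giving -8 — identical to its old value.
  C5: a read changed (H2 1->0) — executes, giving -8 — identical to its old value.
  E5: dirty, but its reads are unchanged (C12 unchanged, C12 unchanged); cached 64 stands.
  A5: a read changed (H2 1->0) — executes, giving 0.
  F7: a read changed (A5 64->0) — executes, giving 0.
  F12: stays stale; no demand reaches it after the flip.
  H4: a read changed (F7 -8->0) — executes, giving 0.
  H8: a read changed (H2 1->0) — executes, giving -8.
  A11: a read changed (H8 -512->-8) — executes, giving -8 — identical to its old value.
  D9: dirty, but its reads are unchanged (A11 unchanged); cached 8 stands.
  C10: a read changed (H4 8->0) — executes, giving 8 — identical to its old value.
  F1: a read changed (H4 8->0; H4 8->0) — executes, giving -8.
  C11: a read changed (F1 8->-8) — executes, giving -8.
  B6: a read changed (C11 8->-8) — executes, giving -16.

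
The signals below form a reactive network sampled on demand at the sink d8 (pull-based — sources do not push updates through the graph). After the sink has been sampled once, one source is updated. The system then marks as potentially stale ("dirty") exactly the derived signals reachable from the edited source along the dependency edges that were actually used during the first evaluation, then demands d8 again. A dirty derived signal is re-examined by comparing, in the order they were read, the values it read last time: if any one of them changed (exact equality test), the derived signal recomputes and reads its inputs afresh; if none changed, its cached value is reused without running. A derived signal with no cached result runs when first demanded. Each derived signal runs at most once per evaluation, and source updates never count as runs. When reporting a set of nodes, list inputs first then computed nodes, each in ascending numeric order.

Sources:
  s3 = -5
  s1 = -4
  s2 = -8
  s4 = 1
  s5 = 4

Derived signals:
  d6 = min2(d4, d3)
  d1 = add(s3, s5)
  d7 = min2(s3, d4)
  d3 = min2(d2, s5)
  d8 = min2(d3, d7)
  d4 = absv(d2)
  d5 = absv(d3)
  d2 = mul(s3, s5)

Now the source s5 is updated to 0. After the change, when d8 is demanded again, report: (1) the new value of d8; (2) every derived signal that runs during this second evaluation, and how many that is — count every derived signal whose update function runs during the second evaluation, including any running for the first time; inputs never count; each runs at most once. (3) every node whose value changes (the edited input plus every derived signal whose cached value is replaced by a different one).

d8 now evaluates to -5.
Run set: d2, d3, d4, d7, d8 (5 run).
Changed values: s5, d2, d3, d4, d8.

Initial pass — values computed on the first demand:
  d2 = mul(-5, 4) = -20
  d3 = min2(-20, 4) = -20
  d4 = absv(-20) = 20
  d7 = min2(-5, 20) = -5
  d8 = min2(-20, -5) = -20

Second demand — change propagation:
  d2: re-runs because s5 4->0; new result 0.
  d3: re-runs because d2 -20->0; s5 4->0; new result 0.
  d4: re-runs because d2 -20->0; new result 0.
  d7: re-runs because d4 20->0; new result -5 (unchanged).
  d8: re-runs because d3 -20->0; new result -5.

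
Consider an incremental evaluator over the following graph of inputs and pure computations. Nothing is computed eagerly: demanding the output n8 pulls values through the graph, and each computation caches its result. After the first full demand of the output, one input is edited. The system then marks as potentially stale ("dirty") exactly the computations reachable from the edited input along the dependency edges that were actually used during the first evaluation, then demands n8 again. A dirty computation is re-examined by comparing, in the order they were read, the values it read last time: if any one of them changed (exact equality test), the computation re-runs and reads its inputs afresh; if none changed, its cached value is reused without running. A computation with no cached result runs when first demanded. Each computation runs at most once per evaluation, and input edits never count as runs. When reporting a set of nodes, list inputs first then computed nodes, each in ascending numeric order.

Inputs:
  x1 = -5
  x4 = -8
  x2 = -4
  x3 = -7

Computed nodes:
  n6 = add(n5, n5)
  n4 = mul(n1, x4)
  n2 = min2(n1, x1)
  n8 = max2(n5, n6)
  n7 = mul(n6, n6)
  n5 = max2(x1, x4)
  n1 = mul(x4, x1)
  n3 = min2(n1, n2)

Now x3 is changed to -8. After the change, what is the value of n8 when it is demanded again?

Initial pass — values computed on the first demand:
  n5 = max2(-5, -8) = -5
  n6 = add(-5, -5) = -10
  n8 = max2(-5, -10) = -5

Second demand — change propagation:
  no demanded computation ever read x3, so the edit dirties nothing and nothing runs.

The important point: nothing the output needs ever reads x3, so the edit is invisible to it.

n8 now evaluates to -5.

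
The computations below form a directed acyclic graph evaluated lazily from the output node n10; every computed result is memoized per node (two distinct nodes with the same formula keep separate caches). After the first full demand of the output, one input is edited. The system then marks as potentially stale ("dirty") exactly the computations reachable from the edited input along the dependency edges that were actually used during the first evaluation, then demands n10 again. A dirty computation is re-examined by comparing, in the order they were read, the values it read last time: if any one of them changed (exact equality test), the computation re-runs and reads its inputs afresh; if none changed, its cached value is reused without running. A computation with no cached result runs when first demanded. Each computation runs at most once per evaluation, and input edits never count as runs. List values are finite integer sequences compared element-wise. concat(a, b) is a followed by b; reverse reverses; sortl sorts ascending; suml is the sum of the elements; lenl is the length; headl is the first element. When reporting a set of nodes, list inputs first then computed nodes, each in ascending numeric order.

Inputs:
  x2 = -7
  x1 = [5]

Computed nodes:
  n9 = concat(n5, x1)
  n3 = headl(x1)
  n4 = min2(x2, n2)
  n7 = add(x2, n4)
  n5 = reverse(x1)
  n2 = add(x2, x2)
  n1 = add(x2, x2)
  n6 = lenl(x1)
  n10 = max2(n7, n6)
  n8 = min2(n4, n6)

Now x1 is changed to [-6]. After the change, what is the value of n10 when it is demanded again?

Demanding n10 again yields 1.
Note the absorption at n6: it re-runs yet its value is the same, leaving the output's value untouched.

First demand of the output computes:
  n2 = add(-7, -7) = -14
  n4 = min2(-7, -14) = -14
  n6 = lenl([5]) = 1
  n7 = add(-7, -14) = -21
  n10 = max2(-21, 1) = 1

After the edit, cleaning proceeds:
  n6: a read changed (x1 [5]->[-6]) — executes, giving 1 — identical to its old value.
  n10: dirty, but its reads are unchanged (n7 unchanged, n6 unchanged); cached 1 stands.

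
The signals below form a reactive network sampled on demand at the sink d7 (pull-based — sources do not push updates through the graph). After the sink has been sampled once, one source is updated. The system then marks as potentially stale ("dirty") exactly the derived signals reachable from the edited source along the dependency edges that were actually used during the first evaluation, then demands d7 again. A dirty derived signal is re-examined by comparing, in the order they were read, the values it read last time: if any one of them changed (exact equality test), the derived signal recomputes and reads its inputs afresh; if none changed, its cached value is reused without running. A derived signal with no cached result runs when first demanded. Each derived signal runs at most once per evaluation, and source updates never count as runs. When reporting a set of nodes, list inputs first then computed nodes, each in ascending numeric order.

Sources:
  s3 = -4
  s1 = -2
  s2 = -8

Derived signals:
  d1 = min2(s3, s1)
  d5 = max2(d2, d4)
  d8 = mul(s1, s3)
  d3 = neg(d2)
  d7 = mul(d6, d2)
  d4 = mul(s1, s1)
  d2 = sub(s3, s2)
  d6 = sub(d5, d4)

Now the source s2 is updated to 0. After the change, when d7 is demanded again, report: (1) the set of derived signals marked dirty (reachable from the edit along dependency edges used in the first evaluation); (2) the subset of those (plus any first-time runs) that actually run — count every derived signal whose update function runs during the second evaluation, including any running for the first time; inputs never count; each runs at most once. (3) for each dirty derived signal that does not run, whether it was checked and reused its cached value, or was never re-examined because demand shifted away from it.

Dirty set: d2, d5, d6, d7.
Run set: d2, d5, d7 (3 run).
Re-examined without running (cache reused): d6.
The important point: at d6 every value read last time is unchanged, so the dirty flag clears without a run.

Initial pass — values computed on the first demand:
  d2 = sub(-4, -8) = 4
  d4 = mul(-2, -2) = 4
  d5 = max2(4, 4) = 4
  d6 = sub(4, 4) = 0
  d7 = mul(0, 4) = 0

Second demand — change propagation:
  d2: re-runs because s2 -8->0; new result -4.
  d5: re-runs because d2 4->-4; new result 4 (unchanged).
  d6: re-examined; everything it read last time is the same (d5 unchanged, d4 unchanged) — cache 0 kept, no run.
  d7: re-runs because d2 4->-4; new result 0 (unchanged).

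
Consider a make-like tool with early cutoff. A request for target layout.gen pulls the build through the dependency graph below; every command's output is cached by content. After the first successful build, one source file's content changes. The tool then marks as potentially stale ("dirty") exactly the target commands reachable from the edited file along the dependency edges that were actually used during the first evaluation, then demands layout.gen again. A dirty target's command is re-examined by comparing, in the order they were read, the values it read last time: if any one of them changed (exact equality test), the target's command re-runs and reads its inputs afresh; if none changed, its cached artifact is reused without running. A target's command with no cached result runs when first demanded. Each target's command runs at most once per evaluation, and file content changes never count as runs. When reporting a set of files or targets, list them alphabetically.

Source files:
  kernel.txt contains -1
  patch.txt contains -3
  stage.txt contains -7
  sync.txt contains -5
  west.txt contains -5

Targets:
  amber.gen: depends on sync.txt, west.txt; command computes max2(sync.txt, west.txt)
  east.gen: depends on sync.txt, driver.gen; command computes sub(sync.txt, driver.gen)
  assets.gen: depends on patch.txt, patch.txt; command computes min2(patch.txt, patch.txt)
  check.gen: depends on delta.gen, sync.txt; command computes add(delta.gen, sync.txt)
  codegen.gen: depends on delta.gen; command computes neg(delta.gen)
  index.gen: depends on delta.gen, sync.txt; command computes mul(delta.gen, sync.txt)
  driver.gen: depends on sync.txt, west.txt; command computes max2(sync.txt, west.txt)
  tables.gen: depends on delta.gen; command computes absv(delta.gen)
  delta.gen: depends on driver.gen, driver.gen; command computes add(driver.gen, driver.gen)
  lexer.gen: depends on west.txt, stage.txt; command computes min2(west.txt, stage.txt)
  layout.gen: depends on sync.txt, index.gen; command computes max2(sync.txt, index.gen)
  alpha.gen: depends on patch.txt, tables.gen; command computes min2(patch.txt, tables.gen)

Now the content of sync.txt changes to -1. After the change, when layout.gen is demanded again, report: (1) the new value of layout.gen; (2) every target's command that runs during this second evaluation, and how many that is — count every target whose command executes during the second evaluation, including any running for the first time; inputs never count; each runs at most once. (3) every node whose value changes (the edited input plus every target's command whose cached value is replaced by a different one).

Demanding layout.gen again yields 2.
4 target commands run: delta.gen, driver.gen, index.gen, layout.gen.
The nodes whose values change: delta.gen, driver.gen, index.gen, layout.gen, sync.txt.

First demand of the output computes:
  driver.gen = max2(-5, -5) = -5
  delta.gen = add(-5, -5) = -10
  index.gen = mul(-10, -5) = 50
  layout.gen = max2(-5, 50) = 50

After the edit, cleaning proceeds:
  driver.gen: a read changed (sync.txt -5->-1) — executes, giving -1.
  delta.gen: a read changed (driver.gen -5->-1; driver.gen -5->-1) — executes, giving -2.
  index.gen: a read changed (delta.gen -10->-2; sync.txt -5->-1) — executes, giving 2.
  layout.gen: a read changed (sync.txt -5->-1; index.gen 50->2) — executes, giving 2.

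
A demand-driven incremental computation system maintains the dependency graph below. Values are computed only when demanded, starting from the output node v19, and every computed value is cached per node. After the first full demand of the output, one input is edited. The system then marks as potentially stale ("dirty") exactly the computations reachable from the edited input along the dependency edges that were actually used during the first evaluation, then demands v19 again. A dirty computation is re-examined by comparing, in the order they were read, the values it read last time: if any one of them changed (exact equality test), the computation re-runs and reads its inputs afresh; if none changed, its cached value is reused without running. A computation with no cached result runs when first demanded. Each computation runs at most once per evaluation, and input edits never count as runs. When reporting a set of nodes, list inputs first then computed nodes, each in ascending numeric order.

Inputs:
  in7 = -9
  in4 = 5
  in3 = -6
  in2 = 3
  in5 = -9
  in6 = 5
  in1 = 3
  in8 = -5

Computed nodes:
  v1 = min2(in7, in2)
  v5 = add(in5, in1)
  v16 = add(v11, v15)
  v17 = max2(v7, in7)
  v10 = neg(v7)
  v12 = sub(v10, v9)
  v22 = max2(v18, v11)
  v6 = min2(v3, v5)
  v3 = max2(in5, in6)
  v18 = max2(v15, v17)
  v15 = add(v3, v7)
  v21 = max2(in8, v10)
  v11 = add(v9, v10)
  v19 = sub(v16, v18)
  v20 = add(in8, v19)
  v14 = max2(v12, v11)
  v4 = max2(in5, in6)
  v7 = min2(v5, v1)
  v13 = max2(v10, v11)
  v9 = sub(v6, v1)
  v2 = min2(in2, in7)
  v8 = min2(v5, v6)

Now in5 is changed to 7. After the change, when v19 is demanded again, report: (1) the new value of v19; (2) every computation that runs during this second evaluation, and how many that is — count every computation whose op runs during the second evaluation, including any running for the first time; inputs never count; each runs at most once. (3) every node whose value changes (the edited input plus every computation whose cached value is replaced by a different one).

New value of v19: 25.
Computations that run: v3, v5, v6, v7, v9, v11, v15, v16, v18, v19 — 10 in total.
Values that change: in5, v3, v5, v6, v9, v11, v15, v16, v18, v19.
Key observation: the cutoff stops propagation at v10 — its inputs' values are unchanged, so it reuses its cache.

First evaluation (everything demanded from the output):
  v1 = min2(-9, 3) = -9
  v3 = max2(-9, 5) = 5
  v5 = add(-9, 3) = -6
  v6 = min2(5, -6) = -6
  v7 = min2(-6, -9) = -9
  v9 = sub(-6, -9) = 3
  v10 = neg(-9) = 9
  v11 = add(3, 9) = 12
  v15 = add(5, -9) = -4
  v16 = add(12, -4) = 8
  v17 = max2(-9, -9) = -9
  v18 = max2(-4, -9) = -4
  v19 = sub(8, -4) = 12

Propagation after the edit:
  v3: runs — in5 -9->7; result 7.
  v5: runs — in5 -9->7; result 10.
  v6: runs — v3 5->7; v5 -6->10; result 7.
  v7: runs — v5 -6->10; result -9 (same value as before).
  v9: runs — v6 -6->7; result 16.
  v10: checked — values it read are unchanged (v7 unchanged); reused cached 9 without running.
  v11: runs — v9 3->16; result 25.
  v15: runs — v3 5->7; result -2.
  v16: runs — v11 12->25; v15 -4->-2; result 23.
  v17: checked — values it read are unchanged (v7 unchanged, in7 unchanged); reused cached -9 without running.
  v18: runs — v15 -4->-2; result -2.
  v19: runs — v16 8->23; v18 -4->-2; result 25.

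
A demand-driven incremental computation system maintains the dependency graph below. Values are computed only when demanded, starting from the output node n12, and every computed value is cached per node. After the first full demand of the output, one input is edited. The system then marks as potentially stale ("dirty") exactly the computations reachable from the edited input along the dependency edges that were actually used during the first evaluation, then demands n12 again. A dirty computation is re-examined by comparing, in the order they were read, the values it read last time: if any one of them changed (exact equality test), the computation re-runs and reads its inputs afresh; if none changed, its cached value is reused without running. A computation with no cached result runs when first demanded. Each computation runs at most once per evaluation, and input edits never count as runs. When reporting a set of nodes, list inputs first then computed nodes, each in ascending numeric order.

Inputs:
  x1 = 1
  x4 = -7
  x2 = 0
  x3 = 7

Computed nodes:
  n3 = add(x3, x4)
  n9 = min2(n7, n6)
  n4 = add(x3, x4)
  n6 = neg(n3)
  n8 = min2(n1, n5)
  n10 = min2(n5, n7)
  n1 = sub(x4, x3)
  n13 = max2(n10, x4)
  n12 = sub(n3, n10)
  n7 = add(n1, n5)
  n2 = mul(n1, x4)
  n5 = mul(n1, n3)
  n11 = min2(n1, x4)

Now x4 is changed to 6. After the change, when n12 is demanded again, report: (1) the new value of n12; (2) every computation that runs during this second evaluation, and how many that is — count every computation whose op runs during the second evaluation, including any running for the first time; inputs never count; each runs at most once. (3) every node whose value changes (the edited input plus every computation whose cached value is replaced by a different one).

First evaluation (everything demanded from the output):
  n1 = sub(-7, 7) = -14
  n3 = add(7, -7) = 0
  n5 = mul(-14, 0) = 0
  n7 = add(-14, 0) = -14
  n10 = min2(0, -14) = -14
  n12 = sub(0, -14) = 14

Propagation after the edit:
  n1: runs — x4 -7->6; result -1.
  n3: runs — x4 -7->6; result 13.
  n5: runs — n1 -14->-1; n3 0->13; result -13.
  n7: runs — n1 -14->-1; n5 0->-13; result -14 (same value as before).
  n10: runs — n5 0->-13; result -14 (same value as before).
  n12: runs — n3 0->13; result 27.

New value of n12: 27.
Computations that run: n1, n3, n5, n7, n10, n12 — 6 in total.
Values that change: x4, n1, n3, n5, n12.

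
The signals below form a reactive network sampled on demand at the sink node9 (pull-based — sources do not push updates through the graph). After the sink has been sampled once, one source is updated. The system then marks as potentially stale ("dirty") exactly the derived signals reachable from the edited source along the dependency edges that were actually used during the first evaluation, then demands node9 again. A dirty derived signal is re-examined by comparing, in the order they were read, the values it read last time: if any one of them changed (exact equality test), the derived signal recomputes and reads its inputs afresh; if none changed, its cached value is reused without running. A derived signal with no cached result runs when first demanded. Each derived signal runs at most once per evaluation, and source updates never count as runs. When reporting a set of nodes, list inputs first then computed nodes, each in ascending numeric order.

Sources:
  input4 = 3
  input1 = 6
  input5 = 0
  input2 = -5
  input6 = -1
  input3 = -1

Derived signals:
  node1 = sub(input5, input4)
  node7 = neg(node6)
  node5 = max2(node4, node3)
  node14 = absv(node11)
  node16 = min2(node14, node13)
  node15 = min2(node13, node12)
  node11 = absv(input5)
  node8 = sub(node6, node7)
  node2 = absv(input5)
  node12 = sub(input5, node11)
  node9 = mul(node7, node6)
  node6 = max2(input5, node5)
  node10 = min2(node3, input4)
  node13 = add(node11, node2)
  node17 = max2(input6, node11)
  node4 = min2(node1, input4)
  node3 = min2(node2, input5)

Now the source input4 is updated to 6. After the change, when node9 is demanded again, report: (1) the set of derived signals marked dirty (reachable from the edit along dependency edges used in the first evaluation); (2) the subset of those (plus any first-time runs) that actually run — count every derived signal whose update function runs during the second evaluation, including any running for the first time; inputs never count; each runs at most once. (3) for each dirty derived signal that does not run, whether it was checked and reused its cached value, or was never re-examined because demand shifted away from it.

Dirty set: node1, node4, node5, node6, node7, node9.
Run set: node1, node4, node5 (3 run).
Re-examined without running (cache reused): node6, node7, node9.
The important point: node5 recomputes to an identical value, and the output ends up unchanged.

Initial pass — values computed on the first demand:
  node1 = sub(0, 3) = -3
  node2 = absv(0) = 0
  node3 = min2(0, 0) = 0
  node4 = min2(-3, 3) = -3
  node5 = max2(-3, 0) = 0
  node6 = max2(0, 0) = 0
  node7 = neg(0) = 0
  node9 = mul(0, 0) = 0

Second demand — change propagation:
  node1: re-runs because input4 3->6; new result -6.
  node4: re-runs because node1 -3->-6; input4 3->6; new result -6.
  node5: re-runs because node4 -3->-6; new result 0 (unchanged).
  node6: re-examined; everything it read last time is the same (input5 unchanged, node5 unchanged) — cache 0 kept, no run.
  node7: re-examined; everything it read last time is the same (node6 unchanged) — cache 0 kept, no run.
  node9: re-examined; everything it read last time is the same (node7 unchanged, node6 unchanged) — cache 0 kept, no run.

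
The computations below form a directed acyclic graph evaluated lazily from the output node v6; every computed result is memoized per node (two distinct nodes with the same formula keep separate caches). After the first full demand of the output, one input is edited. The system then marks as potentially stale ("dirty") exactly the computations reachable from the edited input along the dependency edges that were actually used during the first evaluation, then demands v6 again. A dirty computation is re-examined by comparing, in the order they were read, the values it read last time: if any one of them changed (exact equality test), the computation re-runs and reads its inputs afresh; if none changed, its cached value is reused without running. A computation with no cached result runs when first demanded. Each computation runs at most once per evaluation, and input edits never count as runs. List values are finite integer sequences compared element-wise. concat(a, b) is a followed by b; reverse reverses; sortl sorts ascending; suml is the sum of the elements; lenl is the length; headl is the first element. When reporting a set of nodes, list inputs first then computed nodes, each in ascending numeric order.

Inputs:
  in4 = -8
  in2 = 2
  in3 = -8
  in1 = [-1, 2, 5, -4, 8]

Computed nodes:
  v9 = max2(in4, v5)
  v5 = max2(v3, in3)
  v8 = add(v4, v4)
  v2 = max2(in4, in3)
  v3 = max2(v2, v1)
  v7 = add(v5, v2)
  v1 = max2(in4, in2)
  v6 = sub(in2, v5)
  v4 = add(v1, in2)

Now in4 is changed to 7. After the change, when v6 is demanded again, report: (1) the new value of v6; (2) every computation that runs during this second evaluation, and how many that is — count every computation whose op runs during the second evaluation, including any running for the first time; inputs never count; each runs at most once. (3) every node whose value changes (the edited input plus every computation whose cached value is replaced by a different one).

First demand of the output computes:
  v1 = max2(-8, 2) = 2
  v2 = max2(-8, -8) = -8
  v3 = max2(-8, 2) = 2
  v5 = max2(2, -8) = 2
  v6 = sub(2, 2) = 0

After the edit, cleaning proceeds:
  v1: a read changed (in4 -8->7) — executes, giving 7.
  v2: a read changed (in4 -8->7) — executes, giving 7.
  v3: a read changed (v2 -8->7; v1 2->7) — executes, giving 7.
  v5: a read changed (v3 2->7) — executes, giving 7.
  v6: a read changed (v5 2->7) — executes, giving -5.

Demanding v6 again yields -5.
5 computations run: v1, v2, v3, v5, v6.
The nodes whose values change: in4, v1, v2, v3, v5, v6.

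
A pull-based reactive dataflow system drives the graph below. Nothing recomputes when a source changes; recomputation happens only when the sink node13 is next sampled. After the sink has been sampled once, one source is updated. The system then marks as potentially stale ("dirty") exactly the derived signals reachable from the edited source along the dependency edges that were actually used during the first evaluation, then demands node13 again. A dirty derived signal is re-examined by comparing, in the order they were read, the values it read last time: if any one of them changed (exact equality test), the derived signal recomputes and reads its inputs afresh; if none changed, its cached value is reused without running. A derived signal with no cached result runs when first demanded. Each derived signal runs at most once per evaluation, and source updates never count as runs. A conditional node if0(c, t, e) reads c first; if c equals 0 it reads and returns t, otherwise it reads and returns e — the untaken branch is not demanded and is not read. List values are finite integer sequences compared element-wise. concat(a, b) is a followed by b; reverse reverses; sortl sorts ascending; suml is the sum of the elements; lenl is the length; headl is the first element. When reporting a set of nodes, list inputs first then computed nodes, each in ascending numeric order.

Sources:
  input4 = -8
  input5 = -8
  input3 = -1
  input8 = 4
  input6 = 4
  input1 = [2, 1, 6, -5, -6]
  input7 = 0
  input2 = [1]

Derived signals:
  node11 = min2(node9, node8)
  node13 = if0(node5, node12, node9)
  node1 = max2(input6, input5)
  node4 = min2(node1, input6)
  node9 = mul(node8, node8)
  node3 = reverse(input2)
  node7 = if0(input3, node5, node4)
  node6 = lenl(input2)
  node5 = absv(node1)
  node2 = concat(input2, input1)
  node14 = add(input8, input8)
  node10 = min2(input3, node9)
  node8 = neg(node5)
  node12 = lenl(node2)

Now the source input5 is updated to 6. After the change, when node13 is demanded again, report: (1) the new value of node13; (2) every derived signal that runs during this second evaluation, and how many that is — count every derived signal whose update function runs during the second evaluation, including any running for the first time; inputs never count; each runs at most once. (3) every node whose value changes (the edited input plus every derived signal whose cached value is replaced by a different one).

New value of node13: 36.
Derived signals that run: node1, node5, node8, node9, node13 — 5 in total.
Values that change: input5, node1, node5, node8, node9, node13.

First evaluation (everything demanded from the output):
  node1 = max2(4, -8) = 4
  node5 = absv(4) = 4
  node8 = neg(4) = -4
  node9 = mul(-4, -4) = 16
  node13 = if0(node5=4 -> else branch node9) = 16

Propagation after the edit:
  node1: runs — input5 -8->6; result 6.
  node5: runs — node1 4->6; result 6.
  node8: runs — node5 4->6; result -6.
  node9: runs — node8 -4->-6; node8 -4->-6; result 36.
  node13: runs — node5 4->6; node9 16->36; result 36.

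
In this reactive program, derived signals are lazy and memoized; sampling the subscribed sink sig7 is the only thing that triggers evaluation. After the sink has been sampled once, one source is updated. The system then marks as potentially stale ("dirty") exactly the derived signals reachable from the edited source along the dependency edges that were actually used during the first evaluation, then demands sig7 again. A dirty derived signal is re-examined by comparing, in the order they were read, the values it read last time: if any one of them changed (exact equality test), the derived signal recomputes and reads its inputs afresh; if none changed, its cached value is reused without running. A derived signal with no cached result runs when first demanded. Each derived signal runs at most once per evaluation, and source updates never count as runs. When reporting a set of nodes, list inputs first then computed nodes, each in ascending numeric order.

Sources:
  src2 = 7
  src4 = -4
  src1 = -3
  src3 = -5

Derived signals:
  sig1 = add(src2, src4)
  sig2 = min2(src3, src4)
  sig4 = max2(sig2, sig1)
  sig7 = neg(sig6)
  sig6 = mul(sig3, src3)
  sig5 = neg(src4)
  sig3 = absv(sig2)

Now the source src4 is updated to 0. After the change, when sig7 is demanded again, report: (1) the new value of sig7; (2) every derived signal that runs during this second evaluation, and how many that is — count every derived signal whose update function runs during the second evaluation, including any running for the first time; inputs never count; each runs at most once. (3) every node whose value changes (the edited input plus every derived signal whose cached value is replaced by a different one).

First demand of the output computes:
  sig2 = min2(-5, -4) = -5
  sig3 = absv(-5) = 5
  sig6 = mul(5, -5) = -25
  sig7 = neg(-25) = 25

After the edit, cleaning proceeds:
  sig2: a read changed (src4 -4->0) — executes, giving -5 — identical to its old value.
  sig3: dirty, but its reads are unchanged (sig2 unchanged); cached 5 stands.
  sig6: dirty, but its reads are unchanged (sig3 unchanged, src3 unchanged); cached -25 stands.
  sig7: dirty, but its reads are unchanged (sig6 unchanged); cached 25 stands.

Note the absorption at sig2: it re-runs yet its value is the same, leaving the output's value untouched.

Demanding sig7 again yields 25.
1 derived signals run: sig2.
The nodes whose values change: src4.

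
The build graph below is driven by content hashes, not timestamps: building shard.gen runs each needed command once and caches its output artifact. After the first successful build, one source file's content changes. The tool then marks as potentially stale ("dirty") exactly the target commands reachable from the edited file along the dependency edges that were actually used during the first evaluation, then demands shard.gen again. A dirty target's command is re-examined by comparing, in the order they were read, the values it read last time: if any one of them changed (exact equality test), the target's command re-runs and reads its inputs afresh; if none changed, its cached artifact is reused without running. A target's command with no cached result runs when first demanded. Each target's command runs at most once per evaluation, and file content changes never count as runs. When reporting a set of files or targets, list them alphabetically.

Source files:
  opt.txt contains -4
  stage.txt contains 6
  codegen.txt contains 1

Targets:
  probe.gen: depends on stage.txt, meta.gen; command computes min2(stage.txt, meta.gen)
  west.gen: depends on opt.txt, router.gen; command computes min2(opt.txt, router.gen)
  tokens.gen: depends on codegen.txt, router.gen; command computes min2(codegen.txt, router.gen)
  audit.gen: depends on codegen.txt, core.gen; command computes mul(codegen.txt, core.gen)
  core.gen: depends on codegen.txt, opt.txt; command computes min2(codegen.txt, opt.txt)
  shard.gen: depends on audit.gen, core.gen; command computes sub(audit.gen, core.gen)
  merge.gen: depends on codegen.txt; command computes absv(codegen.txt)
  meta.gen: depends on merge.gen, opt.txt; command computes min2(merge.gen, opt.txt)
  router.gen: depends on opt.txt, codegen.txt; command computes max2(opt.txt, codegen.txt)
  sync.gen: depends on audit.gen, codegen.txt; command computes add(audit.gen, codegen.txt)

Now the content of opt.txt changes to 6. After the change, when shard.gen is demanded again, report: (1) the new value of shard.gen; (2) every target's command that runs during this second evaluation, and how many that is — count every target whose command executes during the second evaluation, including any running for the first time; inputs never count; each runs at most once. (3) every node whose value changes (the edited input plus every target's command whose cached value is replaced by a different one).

Initial pass — values computed on the first demand:
  core.gen = min2(1, -4) = -4
  audit.gen = mul(1, -4) = -4
  shard.gen = sub(-4, -4) = 0

Second demand — change propagation:
  core.gen: re-runs because opt.txt -4->6; new result 1.
  audit.gen: re-runs because core.gen -4->1; new result 1.
  shard.gen: re-runs because audit.gen -4->1; core.gen -4->1; new result 0 (unchanged).

shard.gen now evaluates to 0.
Run set: audit.gen, core.gen, shard.gen (3 run).
Changed values: audit.gen, core.gen, opt.txt.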